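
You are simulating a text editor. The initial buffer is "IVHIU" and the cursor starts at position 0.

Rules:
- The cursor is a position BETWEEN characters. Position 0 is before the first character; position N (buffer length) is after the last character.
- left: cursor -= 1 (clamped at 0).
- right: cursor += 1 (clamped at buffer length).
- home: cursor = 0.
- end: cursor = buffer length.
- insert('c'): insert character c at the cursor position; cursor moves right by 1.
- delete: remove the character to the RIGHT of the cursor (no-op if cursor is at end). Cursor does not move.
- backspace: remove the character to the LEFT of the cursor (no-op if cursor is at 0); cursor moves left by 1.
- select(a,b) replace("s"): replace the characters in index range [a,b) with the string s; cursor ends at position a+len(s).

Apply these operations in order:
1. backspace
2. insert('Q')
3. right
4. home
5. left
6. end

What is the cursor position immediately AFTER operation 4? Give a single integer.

After op 1 (backspace): buf='IVHIU' cursor=0
After op 2 (insert('Q')): buf='QIVHIU' cursor=1
After op 3 (right): buf='QIVHIU' cursor=2
After op 4 (home): buf='QIVHIU' cursor=0

Answer: 0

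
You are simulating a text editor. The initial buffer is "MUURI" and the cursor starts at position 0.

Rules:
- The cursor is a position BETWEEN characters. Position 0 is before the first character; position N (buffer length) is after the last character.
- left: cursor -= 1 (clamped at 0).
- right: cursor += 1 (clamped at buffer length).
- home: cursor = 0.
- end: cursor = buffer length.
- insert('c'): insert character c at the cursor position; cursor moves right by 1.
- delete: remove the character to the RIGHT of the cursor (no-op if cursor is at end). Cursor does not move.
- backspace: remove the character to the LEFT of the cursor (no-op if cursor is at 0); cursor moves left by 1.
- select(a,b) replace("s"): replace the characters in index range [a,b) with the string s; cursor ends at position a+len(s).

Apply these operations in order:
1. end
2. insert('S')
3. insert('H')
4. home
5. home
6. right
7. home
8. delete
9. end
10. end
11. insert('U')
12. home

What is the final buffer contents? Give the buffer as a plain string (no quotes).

Answer: UURISHU

Derivation:
After op 1 (end): buf='MUURI' cursor=5
After op 2 (insert('S')): buf='MUURIS' cursor=6
After op 3 (insert('H')): buf='MUURISH' cursor=7
After op 4 (home): buf='MUURISH' cursor=0
After op 5 (home): buf='MUURISH' cursor=0
After op 6 (right): buf='MUURISH' cursor=1
After op 7 (home): buf='MUURISH' cursor=0
After op 8 (delete): buf='UURISH' cursor=0
After op 9 (end): buf='UURISH' cursor=6
After op 10 (end): buf='UURISH' cursor=6
After op 11 (insert('U')): buf='UURISHU' cursor=7
After op 12 (home): buf='UURISHU' cursor=0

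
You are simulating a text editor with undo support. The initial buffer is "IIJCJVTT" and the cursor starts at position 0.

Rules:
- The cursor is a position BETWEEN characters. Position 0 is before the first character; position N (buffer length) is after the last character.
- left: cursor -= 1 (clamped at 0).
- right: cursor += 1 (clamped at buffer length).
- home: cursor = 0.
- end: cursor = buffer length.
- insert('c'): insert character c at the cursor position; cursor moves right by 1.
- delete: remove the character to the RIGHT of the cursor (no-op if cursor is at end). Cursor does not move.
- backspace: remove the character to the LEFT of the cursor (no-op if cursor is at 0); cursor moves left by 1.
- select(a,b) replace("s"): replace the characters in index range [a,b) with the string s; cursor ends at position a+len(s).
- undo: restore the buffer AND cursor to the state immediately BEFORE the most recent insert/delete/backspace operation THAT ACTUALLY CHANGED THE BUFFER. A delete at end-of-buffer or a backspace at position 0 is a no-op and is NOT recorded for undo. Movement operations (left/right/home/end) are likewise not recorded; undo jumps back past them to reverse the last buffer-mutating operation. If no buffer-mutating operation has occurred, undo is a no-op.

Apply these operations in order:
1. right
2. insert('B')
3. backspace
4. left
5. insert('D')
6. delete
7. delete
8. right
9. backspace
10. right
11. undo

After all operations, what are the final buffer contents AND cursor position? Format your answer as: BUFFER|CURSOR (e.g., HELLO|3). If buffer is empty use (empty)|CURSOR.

After op 1 (right): buf='IIJCJVTT' cursor=1
After op 2 (insert('B')): buf='IBIJCJVTT' cursor=2
After op 3 (backspace): buf='IIJCJVTT' cursor=1
After op 4 (left): buf='IIJCJVTT' cursor=0
After op 5 (insert('D')): buf='DIIJCJVTT' cursor=1
After op 6 (delete): buf='DIJCJVTT' cursor=1
After op 7 (delete): buf='DJCJVTT' cursor=1
After op 8 (right): buf='DJCJVTT' cursor=2
After op 9 (backspace): buf='DCJVTT' cursor=1
After op 10 (right): buf='DCJVTT' cursor=2
After op 11 (undo): buf='DJCJVTT' cursor=2

Answer: DJCJVTT|2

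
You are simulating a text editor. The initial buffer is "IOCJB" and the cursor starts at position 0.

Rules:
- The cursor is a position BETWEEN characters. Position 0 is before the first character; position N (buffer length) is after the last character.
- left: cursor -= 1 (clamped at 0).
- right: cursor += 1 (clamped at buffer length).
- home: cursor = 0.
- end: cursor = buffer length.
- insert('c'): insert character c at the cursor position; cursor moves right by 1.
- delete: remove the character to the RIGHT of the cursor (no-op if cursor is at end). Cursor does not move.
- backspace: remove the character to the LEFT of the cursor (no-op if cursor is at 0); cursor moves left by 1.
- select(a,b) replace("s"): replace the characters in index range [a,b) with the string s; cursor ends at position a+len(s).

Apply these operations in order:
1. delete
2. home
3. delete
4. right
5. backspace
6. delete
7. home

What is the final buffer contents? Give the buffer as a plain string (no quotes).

Answer: B

Derivation:
After op 1 (delete): buf='OCJB' cursor=0
After op 2 (home): buf='OCJB' cursor=0
After op 3 (delete): buf='CJB' cursor=0
After op 4 (right): buf='CJB' cursor=1
After op 5 (backspace): buf='JB' cursor=0
After op 6 (delete): buf='B' cursor=0
After op 7 (home): buf='B' cursor=0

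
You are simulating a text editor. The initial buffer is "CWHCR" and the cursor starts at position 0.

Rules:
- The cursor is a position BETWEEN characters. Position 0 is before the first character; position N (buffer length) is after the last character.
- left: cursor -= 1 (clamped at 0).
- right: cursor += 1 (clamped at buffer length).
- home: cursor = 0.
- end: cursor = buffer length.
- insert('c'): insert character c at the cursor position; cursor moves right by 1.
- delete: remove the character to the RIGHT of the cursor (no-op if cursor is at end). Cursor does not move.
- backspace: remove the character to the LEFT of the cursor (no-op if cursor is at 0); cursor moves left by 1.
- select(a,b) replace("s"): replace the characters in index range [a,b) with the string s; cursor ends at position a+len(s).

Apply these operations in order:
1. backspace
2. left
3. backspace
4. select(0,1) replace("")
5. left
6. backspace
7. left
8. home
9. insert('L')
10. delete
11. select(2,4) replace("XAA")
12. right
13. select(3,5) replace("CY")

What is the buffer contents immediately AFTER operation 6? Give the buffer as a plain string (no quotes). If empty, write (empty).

Answer: WHCR

Derivation:
After op 1 (backspace): buf='CWHCR' cursor=0
After op 2 (left): buf='CWHCR' cursor=0
After op 3 (backspace): buf='CWHCR' cursor=0
After op 4 (select(0,1) replace("")): buf='WHCR' cursor=0
After op 5 (left): buf='WHCR' cursor=0
After op 6 (backspace): buf='WHCR' cursor=0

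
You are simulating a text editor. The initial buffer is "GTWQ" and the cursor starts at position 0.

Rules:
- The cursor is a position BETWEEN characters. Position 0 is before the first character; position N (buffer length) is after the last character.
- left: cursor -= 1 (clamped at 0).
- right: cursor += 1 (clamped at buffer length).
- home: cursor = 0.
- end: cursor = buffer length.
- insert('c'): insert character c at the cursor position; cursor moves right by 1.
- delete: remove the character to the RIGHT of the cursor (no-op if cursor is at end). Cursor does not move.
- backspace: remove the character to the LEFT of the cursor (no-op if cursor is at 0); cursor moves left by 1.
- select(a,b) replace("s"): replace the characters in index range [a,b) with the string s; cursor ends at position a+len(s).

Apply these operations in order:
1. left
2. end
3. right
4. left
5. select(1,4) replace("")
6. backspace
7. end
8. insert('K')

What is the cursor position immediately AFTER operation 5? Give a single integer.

Answer: 1

Derivation:
After op 1 (left): buf='GTWQ' cursor=0
After op 2 (end): buf='GTWQ' cursor=4
After op 3 (right): buf='GTWQ' cursor=4
After op 4 (left): buf='GTWQ' cursor=3
After op 5 (select(1,4) replace("")): buf='G' cursor=1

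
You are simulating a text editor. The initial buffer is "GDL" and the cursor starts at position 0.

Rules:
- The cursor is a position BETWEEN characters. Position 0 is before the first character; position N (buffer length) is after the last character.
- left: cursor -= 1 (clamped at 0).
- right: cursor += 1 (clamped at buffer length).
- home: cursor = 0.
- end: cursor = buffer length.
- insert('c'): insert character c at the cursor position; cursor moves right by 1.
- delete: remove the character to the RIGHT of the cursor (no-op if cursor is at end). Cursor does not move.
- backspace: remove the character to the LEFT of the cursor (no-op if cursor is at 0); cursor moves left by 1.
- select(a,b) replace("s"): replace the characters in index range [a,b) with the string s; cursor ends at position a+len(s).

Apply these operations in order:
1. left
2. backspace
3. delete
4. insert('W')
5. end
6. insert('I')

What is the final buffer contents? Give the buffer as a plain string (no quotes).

Answer: WDLI

Derivation:
After op 1 (left): buf='GDL' cursor=0
After op 2 (backspace): buf='GDL' cursor=0
After op 3 (delete): buf='DL' cursor=0
After op 4 (insert('W')): buf='WDL' cursor=1
After op 5 (end): buf='WDL' cursor=3
After op 6 (insert('I')): buf='WDLI' cursor=4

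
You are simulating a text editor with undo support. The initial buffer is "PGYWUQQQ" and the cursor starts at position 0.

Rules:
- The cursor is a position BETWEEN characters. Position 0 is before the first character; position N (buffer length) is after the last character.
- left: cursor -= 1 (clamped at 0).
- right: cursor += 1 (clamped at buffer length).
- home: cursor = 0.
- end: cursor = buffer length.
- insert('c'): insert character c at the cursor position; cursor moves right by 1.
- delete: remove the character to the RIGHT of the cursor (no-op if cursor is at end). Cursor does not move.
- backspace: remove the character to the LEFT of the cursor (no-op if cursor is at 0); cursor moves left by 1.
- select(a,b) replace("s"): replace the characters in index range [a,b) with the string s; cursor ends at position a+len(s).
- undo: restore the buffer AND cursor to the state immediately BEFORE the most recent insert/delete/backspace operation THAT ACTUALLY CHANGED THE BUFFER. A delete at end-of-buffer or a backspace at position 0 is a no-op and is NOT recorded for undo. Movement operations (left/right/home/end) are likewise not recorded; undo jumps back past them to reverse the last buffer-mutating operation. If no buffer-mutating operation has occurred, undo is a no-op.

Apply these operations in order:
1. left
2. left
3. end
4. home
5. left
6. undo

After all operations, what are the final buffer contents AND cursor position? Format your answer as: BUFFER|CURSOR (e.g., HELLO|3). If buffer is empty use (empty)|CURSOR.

After op 1 (left): buf='PGYWUQQQ' cursor=0
After op 2 (left): buf='PGYWUQQQ' cursor=0
After op 3 (end): buf='PGYWUQQQ' cursor=8
After op 4 (home): buf='PGYWUQQQ' cursor=0
After op 5 (left): buf='PGYWUQQQ' cursor=0
After op 6 (undo): buf='PGYWUQQQ' cursor=0

Answer: PGYWUQQQ|0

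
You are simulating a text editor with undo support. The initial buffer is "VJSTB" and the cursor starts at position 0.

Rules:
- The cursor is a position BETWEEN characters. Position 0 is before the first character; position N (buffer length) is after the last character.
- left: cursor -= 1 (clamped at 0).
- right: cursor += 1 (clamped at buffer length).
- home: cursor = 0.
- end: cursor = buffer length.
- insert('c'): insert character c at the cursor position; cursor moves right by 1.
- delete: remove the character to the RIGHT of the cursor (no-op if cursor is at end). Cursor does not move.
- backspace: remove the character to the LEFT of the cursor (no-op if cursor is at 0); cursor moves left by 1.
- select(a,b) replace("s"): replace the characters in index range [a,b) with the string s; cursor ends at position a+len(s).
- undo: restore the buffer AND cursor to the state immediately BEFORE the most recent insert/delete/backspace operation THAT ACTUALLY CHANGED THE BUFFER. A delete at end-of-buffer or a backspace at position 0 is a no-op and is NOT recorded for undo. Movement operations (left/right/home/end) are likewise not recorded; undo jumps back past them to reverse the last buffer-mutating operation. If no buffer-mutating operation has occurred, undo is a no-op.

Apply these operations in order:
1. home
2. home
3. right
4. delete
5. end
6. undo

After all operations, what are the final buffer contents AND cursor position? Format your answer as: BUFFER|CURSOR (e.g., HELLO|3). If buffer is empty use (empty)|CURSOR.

Answer: VJSTB|1

Derivation:
After op 1 (home): buf='VJSTB' cursor=0
After op 2 (home): buf='VJSTB' cursor=0
After op 3 (right): buf='VJSTB' cursor=1
After op 4 (delete): buf='VSTB' cursor=1
After op 5 (end): buf='VSTB' cursor=4
After op 6 (undo): buf='VJSTB' cursor=1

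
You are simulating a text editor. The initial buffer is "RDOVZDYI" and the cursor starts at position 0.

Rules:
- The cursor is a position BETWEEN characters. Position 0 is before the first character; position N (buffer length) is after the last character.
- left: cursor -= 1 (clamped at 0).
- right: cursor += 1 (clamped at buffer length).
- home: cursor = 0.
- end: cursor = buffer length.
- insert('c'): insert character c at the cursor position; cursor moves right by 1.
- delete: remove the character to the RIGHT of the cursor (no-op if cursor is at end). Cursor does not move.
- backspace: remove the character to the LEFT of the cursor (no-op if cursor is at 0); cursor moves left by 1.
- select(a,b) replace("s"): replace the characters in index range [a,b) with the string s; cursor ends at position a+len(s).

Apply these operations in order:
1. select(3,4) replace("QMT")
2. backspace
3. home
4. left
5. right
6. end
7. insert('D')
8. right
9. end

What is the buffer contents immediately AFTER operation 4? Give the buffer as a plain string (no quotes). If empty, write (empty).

Answer: RDOQMZDYI

Derivation:
After op 1 (select(3,4) replace("QMT")): buf='RDOQMTZDYI' cursor=6
After op 2 (backspace): buf='RDOQMZDYI' cursor=5
After op 3 (home): buf='RDOQMZDYI' cursor=0
After op 4 (left): buf='RDOQMZDYI' cursor=0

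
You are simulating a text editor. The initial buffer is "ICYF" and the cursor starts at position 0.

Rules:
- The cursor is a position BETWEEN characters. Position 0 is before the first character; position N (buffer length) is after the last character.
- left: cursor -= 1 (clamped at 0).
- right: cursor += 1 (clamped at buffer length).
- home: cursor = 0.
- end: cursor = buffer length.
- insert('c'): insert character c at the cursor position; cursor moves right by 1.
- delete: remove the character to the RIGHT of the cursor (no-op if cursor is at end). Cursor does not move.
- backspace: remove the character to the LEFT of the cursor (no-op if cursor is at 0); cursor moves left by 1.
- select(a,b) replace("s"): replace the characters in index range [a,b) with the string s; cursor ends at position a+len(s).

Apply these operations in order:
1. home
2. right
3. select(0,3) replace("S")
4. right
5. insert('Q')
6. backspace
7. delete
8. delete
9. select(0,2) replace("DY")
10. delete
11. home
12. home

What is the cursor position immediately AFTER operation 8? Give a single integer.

After op 1 (home): buf='ICYF' cursor=0
After op 2 (right): buf='ICYF' cursor=1
After op 3 (select(0,3) replace("S")): buf='SF' cursor=1
After op 4 (right): buf='SF' cursor=2
After op 5 (insert('Q')): buf='SFQ' cursor=3
After op 6 (backspace): buf='SF' cursor=2
After op 7 (delete): buf='SF' cursor=2
After op 8 (delete): buf='SF' cursor=2

Answer: 2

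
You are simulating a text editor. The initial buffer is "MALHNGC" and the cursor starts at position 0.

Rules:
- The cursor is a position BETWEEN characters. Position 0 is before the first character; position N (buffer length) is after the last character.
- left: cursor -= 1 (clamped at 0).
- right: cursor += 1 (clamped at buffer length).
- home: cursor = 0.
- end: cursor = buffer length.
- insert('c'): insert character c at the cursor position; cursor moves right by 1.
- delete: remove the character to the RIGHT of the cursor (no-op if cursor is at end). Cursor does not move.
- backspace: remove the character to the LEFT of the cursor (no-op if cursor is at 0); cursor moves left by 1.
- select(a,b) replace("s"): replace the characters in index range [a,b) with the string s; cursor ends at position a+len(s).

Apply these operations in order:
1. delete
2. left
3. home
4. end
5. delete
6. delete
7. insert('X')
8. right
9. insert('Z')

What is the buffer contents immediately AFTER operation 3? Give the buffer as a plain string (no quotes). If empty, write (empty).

Answer: ALHNGC

Derivation:
After op 1 (delete): buf='ALHNGC' cursor=0
After op 2 (left): buf='ALHNGC' cursor=0
After op 3 (home): buf='ALHNGC' cursor=0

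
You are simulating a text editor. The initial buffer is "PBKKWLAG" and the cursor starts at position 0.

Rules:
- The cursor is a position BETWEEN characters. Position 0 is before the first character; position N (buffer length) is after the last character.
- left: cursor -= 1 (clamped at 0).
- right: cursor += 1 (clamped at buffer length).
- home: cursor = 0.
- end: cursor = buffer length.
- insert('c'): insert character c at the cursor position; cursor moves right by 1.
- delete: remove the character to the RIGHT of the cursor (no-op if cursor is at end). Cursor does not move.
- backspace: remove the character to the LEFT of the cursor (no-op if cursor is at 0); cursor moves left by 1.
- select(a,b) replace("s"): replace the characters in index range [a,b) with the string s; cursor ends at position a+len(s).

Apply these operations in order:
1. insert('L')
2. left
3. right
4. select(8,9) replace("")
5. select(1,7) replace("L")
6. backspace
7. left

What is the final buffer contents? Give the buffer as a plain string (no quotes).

After op 1 (insert('L')): buf='LPBKKWLAG' cursor=1
After op 2 (left): buf='LPBKKWLAG' cursor=0
After op 3 (right): buf='LPBKKWLAG' cursor=1
After op 4 (select(8,9) replace("")): buf='LPBKKWLA' cursor=8
After op 5 (select(1,7) replace("L")): buf='LLA' cursor=2
After op 6 (backspace): buf='LA' cursor=1
After op 7 (left): buf='LA' cursor=0

Answer: LA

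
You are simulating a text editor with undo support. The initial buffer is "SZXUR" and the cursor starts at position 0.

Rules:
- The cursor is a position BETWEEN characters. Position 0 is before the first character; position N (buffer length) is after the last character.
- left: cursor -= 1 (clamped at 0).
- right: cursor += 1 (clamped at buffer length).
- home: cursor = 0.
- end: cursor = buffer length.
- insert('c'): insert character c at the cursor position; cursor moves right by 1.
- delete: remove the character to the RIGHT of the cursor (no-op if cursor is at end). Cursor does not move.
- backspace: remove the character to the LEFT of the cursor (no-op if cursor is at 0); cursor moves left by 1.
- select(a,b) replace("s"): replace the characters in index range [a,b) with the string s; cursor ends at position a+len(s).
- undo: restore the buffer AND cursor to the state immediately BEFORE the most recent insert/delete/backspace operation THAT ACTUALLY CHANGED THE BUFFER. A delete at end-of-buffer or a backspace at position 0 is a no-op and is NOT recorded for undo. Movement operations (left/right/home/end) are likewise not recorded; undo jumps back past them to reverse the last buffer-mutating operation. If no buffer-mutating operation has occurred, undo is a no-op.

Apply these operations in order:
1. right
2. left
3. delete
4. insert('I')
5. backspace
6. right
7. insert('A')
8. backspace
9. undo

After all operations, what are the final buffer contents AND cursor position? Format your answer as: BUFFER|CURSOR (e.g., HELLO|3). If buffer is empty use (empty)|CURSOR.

Answer: ZAXUR|2

Derivation:
After op 1 (right): buf='SZXUR' cursor=1
After op 2 (left): buf='SZXUR' cursor=0
After op 3 (delete): buf='ZXUR' cursor=0
After op 4 (insert('I')): buf='IZXUR' cursor=1
After op 5 (backspace): buf='ZXUR' cursor=0
After op 6 (right): buf='ZXUR' cursor=1
After op 7 (insert('A')): buf='ZAXUR' cursor=2
After op 8 (backspace): buf='ZXUR' cursor=1
After op 9 (undo): buf='ZAXUR' cursor=2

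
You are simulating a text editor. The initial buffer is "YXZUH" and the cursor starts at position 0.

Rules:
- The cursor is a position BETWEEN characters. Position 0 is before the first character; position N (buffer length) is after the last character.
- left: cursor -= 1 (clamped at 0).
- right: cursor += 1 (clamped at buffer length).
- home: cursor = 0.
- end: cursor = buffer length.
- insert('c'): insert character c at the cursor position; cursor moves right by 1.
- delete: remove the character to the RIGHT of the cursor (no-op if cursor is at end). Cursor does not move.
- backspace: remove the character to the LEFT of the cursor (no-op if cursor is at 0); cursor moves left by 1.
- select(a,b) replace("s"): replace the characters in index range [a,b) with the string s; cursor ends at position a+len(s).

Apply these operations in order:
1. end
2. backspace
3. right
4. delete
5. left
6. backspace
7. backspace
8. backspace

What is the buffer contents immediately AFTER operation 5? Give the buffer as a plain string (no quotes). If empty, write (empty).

Answer: YXZU

Derivation:
After op 1 (end): buf='YXZUH' cursor=5
After op 2 (backspace): buf='YXZU' cursor=4
After op 3 (right): buf='YXZU' cursor=4
After op 4 (delete): buf='YXZU' cursor=4
After op 5 (left): buf='YXZU' cursor=3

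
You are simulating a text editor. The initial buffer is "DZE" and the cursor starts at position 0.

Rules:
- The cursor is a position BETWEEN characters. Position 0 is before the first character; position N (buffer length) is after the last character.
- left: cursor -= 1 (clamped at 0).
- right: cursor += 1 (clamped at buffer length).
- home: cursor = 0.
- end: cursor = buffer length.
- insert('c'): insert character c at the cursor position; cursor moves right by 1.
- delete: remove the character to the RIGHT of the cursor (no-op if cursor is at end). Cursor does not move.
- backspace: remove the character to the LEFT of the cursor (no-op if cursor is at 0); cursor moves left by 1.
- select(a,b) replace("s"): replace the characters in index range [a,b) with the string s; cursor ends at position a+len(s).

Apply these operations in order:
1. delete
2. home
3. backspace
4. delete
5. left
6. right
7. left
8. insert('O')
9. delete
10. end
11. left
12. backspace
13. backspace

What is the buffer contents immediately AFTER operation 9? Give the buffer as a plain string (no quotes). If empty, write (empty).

After op 1 (delete): buf='ZE' cursor=0
After op 2 (home): buf='ZE' cursor=0
After op 3 (backspace): buf='ZE' cursor=0
After op 4 (delete): buf='E' cursor=0
After op 5 (left): buf='E' cursor=0
After op 6 (right): buf='E' cursor=1
After op 7 (left): buf='E' cursor=0
After op 8 (insert('O')): buf='OE' cursor=1
After op 9 (delete): buf='O' cursor=1

Answer: O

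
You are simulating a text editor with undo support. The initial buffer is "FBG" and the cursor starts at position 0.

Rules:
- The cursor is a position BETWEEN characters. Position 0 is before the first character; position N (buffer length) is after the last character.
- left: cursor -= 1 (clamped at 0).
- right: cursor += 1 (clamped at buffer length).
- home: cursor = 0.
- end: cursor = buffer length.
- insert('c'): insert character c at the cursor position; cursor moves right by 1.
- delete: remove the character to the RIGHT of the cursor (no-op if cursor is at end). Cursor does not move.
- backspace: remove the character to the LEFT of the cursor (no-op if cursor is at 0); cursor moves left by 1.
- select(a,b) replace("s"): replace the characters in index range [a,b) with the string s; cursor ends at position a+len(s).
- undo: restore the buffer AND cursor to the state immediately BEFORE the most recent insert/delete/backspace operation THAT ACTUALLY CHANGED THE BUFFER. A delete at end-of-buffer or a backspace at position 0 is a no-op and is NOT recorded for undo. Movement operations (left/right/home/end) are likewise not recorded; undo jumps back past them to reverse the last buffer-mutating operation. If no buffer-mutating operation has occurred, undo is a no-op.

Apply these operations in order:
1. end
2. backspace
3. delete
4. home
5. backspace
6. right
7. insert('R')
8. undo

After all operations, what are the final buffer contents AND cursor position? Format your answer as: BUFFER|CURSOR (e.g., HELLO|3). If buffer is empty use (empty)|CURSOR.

After op 1 (end): buf='FBG' cursor=3
After op 2 (backspace): buf='FB' cursor=2
After op 3 (delete): buf='FB' cursor=2
After op 4 (home): buf='FB' cursor=0
After op 5 (backspace): buf='FB' cursor=0
After op 6 (right): buf='FB' cursor=1
After op 7 (insert('R')): buf='FRB' cursor=2
After op 8 (undo): buf='FB' cursor=1

Answer: FB|1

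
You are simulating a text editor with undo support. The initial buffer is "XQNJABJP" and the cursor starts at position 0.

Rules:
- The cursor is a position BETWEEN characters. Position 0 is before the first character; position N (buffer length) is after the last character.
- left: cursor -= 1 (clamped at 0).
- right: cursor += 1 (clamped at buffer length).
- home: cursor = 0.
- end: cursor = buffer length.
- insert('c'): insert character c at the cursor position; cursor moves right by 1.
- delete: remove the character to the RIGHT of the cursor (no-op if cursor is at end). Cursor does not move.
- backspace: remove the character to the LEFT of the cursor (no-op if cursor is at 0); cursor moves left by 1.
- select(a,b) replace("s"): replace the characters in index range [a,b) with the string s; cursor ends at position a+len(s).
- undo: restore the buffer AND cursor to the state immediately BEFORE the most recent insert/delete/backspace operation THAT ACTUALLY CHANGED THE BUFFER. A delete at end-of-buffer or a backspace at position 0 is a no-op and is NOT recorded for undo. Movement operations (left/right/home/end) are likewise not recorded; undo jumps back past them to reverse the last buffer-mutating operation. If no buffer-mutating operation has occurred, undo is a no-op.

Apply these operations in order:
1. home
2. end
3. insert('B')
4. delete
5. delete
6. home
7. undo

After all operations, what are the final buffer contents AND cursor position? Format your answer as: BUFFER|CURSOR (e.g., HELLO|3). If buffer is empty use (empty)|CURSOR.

Answer: XQNJABJP|8

Derivation:
After op 1 (home): buf='XQNJABJP' cursor=0
After op 2 (end): buf='XQNJABJP' cursor=8
After op 3 (insert('B')): buf='XQNJABJPB' cursor=9
After op 4 (delete): buf='XQNJABJPB' cursor=9
After op 5 (delete): buf='XQNJABJPB' cursor=9
After op 6 (home): buf='XQNJABJPB' cursor=0
After op 7 (undo): buf='XQNJABJP' cursor=8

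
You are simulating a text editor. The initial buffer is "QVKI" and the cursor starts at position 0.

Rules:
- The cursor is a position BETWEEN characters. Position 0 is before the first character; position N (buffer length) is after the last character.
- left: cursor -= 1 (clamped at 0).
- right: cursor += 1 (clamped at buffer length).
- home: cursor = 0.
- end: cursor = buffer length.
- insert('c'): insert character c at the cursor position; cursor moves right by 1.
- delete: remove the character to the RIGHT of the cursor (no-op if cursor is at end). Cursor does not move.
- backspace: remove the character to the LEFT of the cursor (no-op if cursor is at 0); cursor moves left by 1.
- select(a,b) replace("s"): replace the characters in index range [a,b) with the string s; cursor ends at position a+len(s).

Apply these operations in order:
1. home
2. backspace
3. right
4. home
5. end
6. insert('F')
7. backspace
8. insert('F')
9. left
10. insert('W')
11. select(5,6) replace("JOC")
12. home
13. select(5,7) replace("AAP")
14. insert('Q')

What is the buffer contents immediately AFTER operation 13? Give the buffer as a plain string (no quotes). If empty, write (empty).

Answer: QVKIWAAPC

Derivation:
After op 1 (home): buf='QVKI' cursor=0
After op 2 (backspace): buf='QVKI' cursor=0
After op 3 (right): buf='QVKI' cursor=1
After op 4 (home): buf='QVKI' cursor=0
After op 5 (end): buf='QVKI' cursor=4
After op 6 (insert('F')): buf='QVKIF' cursor=5
After op 7 (backspace): buf='QVKI' cursor=4
After op 8 (insert('F')): buf='QVKIF' cursor=5
After op 9 (left): buf='QVKIF' cursor=4
After op 10 (insert('W')): buf='QVKIWF' cursor=5
After op 11 (select(5,6) replace("JOC")): buf='QVKIWJOC' cursor=8
After op 12 (home): buf='QVKIWJOC' cursor=0
After op 13 (select(5,7) replace("AAP")): buf='QVKIWAAPC' cursor=8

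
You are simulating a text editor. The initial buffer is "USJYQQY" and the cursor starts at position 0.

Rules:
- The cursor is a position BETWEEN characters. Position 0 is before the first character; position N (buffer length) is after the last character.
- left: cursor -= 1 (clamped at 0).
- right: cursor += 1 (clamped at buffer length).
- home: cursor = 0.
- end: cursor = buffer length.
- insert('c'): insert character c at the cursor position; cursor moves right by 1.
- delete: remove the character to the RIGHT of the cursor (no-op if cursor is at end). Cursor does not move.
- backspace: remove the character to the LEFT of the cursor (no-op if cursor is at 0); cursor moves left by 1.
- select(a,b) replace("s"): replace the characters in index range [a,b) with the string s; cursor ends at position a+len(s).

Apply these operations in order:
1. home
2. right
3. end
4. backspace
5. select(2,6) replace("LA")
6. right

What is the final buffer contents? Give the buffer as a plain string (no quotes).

Answer: USLA

Derivation:
After op 1 (home): buf='USJYQQY' cursor=0
After op 2 (right): buf='USJYQQY' cursor=1
After op 3 (end): buf='USJYQQY' cursor=7
After op 4 (backspace): buf='USJYQQ' cursor=6
After op 5 (select(2,6) replace("LA")): buf='USLA' cursor=4
After op 6 (right): buf='USLA' cursor=4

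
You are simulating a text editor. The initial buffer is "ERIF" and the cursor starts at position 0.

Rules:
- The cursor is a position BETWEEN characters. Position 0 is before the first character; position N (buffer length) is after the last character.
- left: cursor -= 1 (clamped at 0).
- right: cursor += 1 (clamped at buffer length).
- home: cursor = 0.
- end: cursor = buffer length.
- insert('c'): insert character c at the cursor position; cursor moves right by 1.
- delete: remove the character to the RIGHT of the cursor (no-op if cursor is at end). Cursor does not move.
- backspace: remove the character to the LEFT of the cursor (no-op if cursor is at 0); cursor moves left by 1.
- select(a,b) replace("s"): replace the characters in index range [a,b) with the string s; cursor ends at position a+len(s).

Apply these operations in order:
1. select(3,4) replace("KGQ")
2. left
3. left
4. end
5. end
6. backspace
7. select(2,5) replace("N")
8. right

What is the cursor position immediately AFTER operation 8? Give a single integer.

Answer: 3

Derivation:
After op 1 (select(3,4) replace("KGQ")): buf='ERIKGQ' cursor=6
After op 2 (left): buf='ERIKGQ' cursor=5
After op 3 (left): buf='ERIKGQ' cursor=4
After op 4 (end): buf='ERIKGQ' cursor=6
After op 5 (end): buf='ERIKGQ' cursor=6
After op 6 (backspace): buf='ERIKG' cursor=5
After op 7 (select(2,5) replace("N")): buf='ERN' cursor=3
After op 8 (right): buf='ERN' cursor=3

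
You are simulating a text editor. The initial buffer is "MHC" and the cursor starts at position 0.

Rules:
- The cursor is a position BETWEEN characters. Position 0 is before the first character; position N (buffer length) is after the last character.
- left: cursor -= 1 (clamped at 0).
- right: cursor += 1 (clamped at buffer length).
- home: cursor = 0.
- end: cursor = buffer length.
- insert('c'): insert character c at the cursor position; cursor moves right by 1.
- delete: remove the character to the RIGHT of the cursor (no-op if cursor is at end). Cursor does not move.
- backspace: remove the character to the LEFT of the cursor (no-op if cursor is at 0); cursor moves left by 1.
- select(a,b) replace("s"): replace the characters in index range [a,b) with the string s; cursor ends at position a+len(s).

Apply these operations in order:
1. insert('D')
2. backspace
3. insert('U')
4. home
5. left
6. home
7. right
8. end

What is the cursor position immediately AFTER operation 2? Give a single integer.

Answer: 0

Derivation:
After op 1 (insert('D')): buf='DMHC' cursor=1
After op 2 (backspace): buf='MHC' cursor=0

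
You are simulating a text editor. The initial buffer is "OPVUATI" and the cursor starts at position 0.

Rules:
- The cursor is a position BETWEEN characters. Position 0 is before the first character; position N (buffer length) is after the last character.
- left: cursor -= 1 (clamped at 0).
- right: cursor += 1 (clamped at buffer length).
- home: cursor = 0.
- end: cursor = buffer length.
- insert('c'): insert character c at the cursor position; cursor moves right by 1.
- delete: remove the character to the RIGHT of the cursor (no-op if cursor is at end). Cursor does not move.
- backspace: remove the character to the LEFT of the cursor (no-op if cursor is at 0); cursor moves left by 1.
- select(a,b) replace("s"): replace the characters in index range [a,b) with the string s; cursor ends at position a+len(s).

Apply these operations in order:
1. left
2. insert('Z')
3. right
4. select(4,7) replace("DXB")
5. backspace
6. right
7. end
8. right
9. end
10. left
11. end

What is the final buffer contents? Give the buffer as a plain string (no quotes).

Answer: ZOPVDXI

Derivation:
After op 1 (left): buf='OPVUATI' cursor=0
After op 2 (insert('Z')): buf='ZOPVUATI' cursor=1
After op 3 (right): buf='ZOPVUATI' cursor=2
After op 4 (select(4,7) replace("DXB")): buf='ZOPVDXBI' cursor=7
After op 5 (backspace): buf='ZOPVDXI' cursor=6
After op 6 (right): buf='ZOPVDXI' cursor=7
After op 7 (end): buf='ZOPVDXI' cursor=7
After op 8 (right): buf='ZOPVDXI' cursor=7
After op 9 (end): buf='ZOPVDXI' cursor=7
After op 10 (left): buf='ZOPVDXI' cursor=6
After op 11 (end): buf='ZOPVDXI' cursor=7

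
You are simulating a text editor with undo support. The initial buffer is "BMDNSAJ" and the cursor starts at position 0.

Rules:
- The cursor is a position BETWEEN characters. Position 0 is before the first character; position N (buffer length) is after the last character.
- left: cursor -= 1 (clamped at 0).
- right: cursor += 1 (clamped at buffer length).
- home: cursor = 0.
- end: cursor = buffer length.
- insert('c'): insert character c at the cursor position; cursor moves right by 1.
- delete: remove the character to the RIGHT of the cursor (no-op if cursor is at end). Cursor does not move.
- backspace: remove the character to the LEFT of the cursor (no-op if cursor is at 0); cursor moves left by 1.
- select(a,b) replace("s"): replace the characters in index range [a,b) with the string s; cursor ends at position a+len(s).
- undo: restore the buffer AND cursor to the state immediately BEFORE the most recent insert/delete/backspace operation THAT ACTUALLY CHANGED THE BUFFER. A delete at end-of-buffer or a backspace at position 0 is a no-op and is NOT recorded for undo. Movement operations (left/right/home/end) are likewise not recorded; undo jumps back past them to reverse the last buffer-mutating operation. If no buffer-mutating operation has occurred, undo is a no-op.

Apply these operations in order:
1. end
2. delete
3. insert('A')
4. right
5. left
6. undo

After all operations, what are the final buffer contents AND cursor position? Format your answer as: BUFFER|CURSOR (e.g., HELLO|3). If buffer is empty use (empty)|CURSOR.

After op 1 (end): buf='BMDNSAJ' cursor=7
After op 2 (delete): buf='BMDNSAJ' cursor=7
After op 3 (insert('A')): buf='BMDNSAJA' cursor=8
After op 4 (right): buf='BMDNSAJA' cursor=8
After op 5 (left): buf='BMDNSAJA' cursor=7
After op 6 (undo): buf='BMDNSAJ' cursor=7

Answer: BMDNSAJ|7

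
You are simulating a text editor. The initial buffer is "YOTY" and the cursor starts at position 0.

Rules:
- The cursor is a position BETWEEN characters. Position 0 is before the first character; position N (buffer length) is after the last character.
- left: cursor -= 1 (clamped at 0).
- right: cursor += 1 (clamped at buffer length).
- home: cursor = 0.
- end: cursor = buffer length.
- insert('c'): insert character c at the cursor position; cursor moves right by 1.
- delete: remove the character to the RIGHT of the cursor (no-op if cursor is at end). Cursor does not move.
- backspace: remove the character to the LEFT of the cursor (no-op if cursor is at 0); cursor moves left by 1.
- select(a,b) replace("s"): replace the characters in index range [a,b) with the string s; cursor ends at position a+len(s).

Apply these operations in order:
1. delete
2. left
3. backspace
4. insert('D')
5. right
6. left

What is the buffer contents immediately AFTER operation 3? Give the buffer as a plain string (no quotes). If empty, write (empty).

After op 1 (delete): buf='OTY' cursor=0
After op 2 (left): buf='OTY' cursor=0
After op 3 (backspace): buf='OTY' cursor=0

Answer: OTY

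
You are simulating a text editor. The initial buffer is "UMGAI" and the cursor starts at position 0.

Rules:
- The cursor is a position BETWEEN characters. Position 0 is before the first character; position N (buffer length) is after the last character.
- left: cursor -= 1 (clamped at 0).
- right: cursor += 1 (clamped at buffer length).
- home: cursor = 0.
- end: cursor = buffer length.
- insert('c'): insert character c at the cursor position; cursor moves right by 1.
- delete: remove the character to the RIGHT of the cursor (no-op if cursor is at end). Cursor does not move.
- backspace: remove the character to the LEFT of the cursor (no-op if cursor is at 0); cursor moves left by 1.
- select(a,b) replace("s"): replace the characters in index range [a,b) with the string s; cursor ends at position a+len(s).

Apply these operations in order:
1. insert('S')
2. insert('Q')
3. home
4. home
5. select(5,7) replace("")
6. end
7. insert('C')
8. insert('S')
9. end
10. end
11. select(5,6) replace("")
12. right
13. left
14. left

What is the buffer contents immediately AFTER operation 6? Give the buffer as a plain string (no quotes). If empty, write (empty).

After op 1 (insert('S')): buf='SUMGAI' cursor=1
After op 2 (insert('Q')): buf='SQUMGAI' cursor=2
After op 3 (home): buf='SQUMGAI' cursor=0
After op 4 (home): buf='SQUMGAI' cursor=0
After op 5 (select(5,7) replace("")): buf='SQUMG' cursor=5
After op 6 (end): buf='SQUMG' cursor=5

Answer: SQUMG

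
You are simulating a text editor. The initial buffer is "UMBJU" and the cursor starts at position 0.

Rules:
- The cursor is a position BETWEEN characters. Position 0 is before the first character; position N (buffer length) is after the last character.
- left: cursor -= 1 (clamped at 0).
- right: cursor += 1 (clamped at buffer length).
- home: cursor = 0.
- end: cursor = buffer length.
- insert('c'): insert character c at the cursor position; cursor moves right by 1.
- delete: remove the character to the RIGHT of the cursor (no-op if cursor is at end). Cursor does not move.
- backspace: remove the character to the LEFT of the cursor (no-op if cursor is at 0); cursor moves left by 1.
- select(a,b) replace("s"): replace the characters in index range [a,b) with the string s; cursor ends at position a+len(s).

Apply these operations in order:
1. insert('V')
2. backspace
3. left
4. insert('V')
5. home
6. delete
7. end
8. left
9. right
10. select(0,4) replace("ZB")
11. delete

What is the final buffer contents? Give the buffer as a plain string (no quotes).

After op 1 (insert('V')): buf='VUMBJU' cursor=1
After op 2 (backspace): buf='UMBJU' cursor=0
After op 3 (left): buf='UMBJU' cursor=0
After op 4 (insert('V')): buf='VUMBJU' cursor=1
After op 5 (home): buf='VUMBJU' cursor=0
After op 6 (delete): buf='UMBJU' cursor=0
After op 7 (end): buf='UMBJU' cursor=5
After op 8 (left): buf='UMBJU' cursor=4
After op 9 (right): buf='UMBJU' cursor=5
After op 10 (select(0,4) replace("ZB")): buf='ZBU' cursor=2
After op 11 (delete): buf='ZB' cursor=2

Answer: ZB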